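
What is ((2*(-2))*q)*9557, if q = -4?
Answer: 152912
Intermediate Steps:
((2*(-2))*q)*9557 = ((2*(-2))*(-4))*9557 = -4*(-4)*9557 = 16*9557 = 152912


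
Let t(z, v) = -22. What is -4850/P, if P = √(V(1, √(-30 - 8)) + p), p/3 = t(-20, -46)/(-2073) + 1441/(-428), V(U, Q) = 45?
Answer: -9700*√2643025939/607699 ≈ -820.60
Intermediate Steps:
p = -2977777/295748 (p = 3*(-22/(-2073) + 1441/(-428)) = 3*(-22*(-1/2073) + 1441*(-1/428)) = 3*(22/2073 - 1441/428) = 3*(-2977777/887244) = -2977777/295748 ≈ -10.069)
P = 17*√2643025939/147874 (P = √(45 - 2977777/295748) = √(10330883/295748) = 17*√2643025939/147874 ≈ 5.9103)
-4850/P = -4850*2*√2643025939/607699 = -9700*√2643025939/607699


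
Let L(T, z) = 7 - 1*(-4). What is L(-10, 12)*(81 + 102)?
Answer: 2013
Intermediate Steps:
L(T, z) = 11 (L(T, z) = 7 + 4 = 11)
L(-10, 12)*(81 + 102) = 11*(81 + 102) = 11*183 = 2013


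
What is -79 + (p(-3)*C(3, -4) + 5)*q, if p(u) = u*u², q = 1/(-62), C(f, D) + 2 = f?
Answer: -2438/31 ≈ -78.645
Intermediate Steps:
C(f, D) = -2 + f
q = -1/62 ≈ -0.016129
p(u) = u³
-79 + (p(-3)*C(3, -4) + 5)*q = -79 + ((-3)³*(-2 + 3) + 5)*(-1/62) = -79 + (-27*1 + 5)*(-1/62) = -79 + (-27 + 5)*(-1/62) = -79 - 22*(-1/62) = -79 + 11/31 = -2438/31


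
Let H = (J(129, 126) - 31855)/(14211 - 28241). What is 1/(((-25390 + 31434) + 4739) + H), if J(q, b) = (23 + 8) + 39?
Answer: 2806/30263455 ≈ 9.2719e-5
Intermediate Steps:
J(q, b) = 70 (J(q, b) = 31 + 39 = 70)
H = 6357/2806 (H = (70 - 31855)/(14211 - 28241) = -31785/(-14030) = -31785*(-1/14030) = 6357/2806 ≈ 2.2655)
1/(((-25390 + 31434) + 4739) + H) = 1/(((-25390 + 31434) + 4739) + 6357/2806) = 1/((6044 + 4739) + 6357/2806) = 1/(10783 + 6357/2806) = 1/(30263455/2806) = 2806/30263455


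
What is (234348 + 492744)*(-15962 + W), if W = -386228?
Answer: -292429131480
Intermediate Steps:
(234348 + 492744)*(-15962 + W) = (234348 + 492744)*(-15962 - 386228) = 727092*(-402190) = -292429131480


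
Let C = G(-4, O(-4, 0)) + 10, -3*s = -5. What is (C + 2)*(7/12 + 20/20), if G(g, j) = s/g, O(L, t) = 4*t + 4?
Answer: 2641/144 ≈ 18.340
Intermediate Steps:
s = 5/3 (s = -⅓*(-5) = 5/3 ≈ 1.6667)
O(L, t) = 4 + 4*t
G(g, j) = 5/(3*g)
C = 115/12 (C = (5/3)/(-4) + 10 = (5/3)*(-¼) + 10 = -5/12 + 10 = 115/12 ≈ 9.5833)
(C + 2)*(7/12 + 20/20) = (115/12 + 2)*(7/12 + 20/20) = 139*(7*(1/12) + 20*(1/20))/12 = 139*(7/12 + 1)/12 = (139/12)*(19/12) = 2641/144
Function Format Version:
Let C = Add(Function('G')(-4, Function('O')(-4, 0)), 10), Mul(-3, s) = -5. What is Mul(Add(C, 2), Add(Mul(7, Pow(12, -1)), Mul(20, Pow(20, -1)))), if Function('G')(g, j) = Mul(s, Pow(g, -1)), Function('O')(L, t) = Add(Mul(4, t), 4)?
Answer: Rational(2641, 144) ≈ 18.340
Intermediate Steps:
s = Rational(5, 3) (s = Mul(Rational(-1, 3), -5) = Rational(5, 3) ≈ 1.6667)
Function('O')(L, t) = Add(4, Mul(4, t))
Function('G')(g, j) = Mul(Rational(5, 3), Pow(g, -1))
C = Rational(115, 12) (C = Add(Mul(Rational(5, 3), Pow(-4, -1)), 10) = Add(Mul(Rational(5, 3), Rational(-1, 4)), 10) = Add(Rational(-5, 12), 10) = Rational(115, 12) ≈ 9.5833)
Mul(Add(C, 2), Add(Mul(7, Pow(12, -1)), Mul(20, Pow(20, -1)))) = Mul(Add(Rational(115, 12), 2), Add(Mul(7, Pow(12, -1)), Mul(20, Pow(20, -1)))) = Mul(Rational(139, 12), Add(Mul(7, Rational(1, 12)), Mul(20, Rational(1, 20)))) = Mul(Rational(139, 12), Add(Rational(7, 12), 1)) = Mul(Rational(139, 12), Rational(19, 12)) = Rational(2641, 144)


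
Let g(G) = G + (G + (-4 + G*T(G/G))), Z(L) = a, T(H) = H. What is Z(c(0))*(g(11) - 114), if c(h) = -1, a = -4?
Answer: 340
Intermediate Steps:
Z(L) = -4
g(G) = -4 + 3*G (g(G) = G + (G + (-4 + G*(G/G))) = G + (G + (-4 + G*1)) = G + (G + (-4 + G)) = G + (-4 + 2*G) = -4 + 3*G)
Z(c(0))*(g(11) - 114) = -4*((-4 + 3*11) - 114) = -4*((-4 + 33) - 114) = -4*(29 - 114) = -4*(-85) = 340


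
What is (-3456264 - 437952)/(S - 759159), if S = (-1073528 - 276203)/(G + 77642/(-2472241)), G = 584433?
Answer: 1406648401717080894/274220290454573305 ≈ 5.1296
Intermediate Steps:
S = -3336860317171/1444859146711 (S = (-1073528 - 276203)/(584433 + 77642/(-2472241)) = -1349731/(584433 + 77642*(-1/2472241)) = -1349731/(584433 - 77642/2472241) = -1349731/1444859146711/2472241 = -1349731*2472241/1444859146711 = -3336860317171/1444859146711 ≈ -2.3095)
(-3456264 - 437952)/(S - 759159) = (-3456264 - 437952)/(-3336860317171/1444859146711 - 759159) = -3894216/(-1096881161818293220/1444859146711) = -3894216*(-1444859146711/1096881161818293220) = 1406648401717080894/274220290454573305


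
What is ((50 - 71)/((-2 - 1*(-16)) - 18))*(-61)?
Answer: -1281/4 ≈ -320.25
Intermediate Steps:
((50 - 71)/((-2 - 1*(-16)) - 18))*(-61) = -21/((-2 + 16) - 18)*(-61) = -21/(14 - 18)*(-61) = -21/(-4)*(-61) = -21*(-1/4)*(-61) = (21/4)*(-61) = -1281/4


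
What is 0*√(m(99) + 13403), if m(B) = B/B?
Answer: 0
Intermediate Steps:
m(B) = 1
0*√(m(99) + 13403) = 0*√(1 + 13403) = 0*√13404 = 0*(2*√3351) = 0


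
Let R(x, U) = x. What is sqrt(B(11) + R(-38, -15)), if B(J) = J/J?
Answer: I*sqrt(37) ≈ 6.0828*I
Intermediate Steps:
B(J) = 1
sqrt(B(11) + R(-38, -15)) = sqrt(1 - 38) = sqrt(-37) = I*sqrt(37)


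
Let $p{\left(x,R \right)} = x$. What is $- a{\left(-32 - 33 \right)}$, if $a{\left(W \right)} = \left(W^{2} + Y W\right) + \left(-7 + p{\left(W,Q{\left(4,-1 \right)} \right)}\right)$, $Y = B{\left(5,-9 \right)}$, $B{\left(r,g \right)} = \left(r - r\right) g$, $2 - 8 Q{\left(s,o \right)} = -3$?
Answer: $-4153$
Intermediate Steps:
$Q{\left(s,o \right)} = \frac{5}{8}$ ($Q{\left(s,o \right)} = \frac{1}{4} - - \frac{3}{8} = \frac{1}{4} + \frac{3}{8} = \frac{5}{8}$)
$B{\left(r,g \right)} = 0$ ($B{\left(r,g \right)} = 0 g = 0$)
$Y = 0$
$a{\left(W \right)} = -7 + W + W^{2}$ ($a{\left(W \right)} = \left(W^{2} + 0 W\right) + \left(-7 + W\right) = \left(W^{2} + 0\right) + \left(-7 + W\right) = W^{2} + \left(-7 + W\right) = -7 + W + W^{2}$)
$- a{\left(-32 - 33 \right)} = - (-7 - 65 + \left(-32 - 33\right)^{2}) = - (-7 - 65 + \left(-65\right)^{2}) = - (-7 - 65 + 4225) = \left(-1\right) 4153 = -4153$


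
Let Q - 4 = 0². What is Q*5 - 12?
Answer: 8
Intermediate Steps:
Q = 4 (Q = 4 + 0² = 4 + 0 = 4)
Q*5 - 12 = 4*5 - 12 = 20 - 12 = 8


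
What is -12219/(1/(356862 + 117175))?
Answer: -5792258103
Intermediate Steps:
-12219/(1/(356862 + 117175)) = -12219/(1/474037) = -12219/1/474037 = -12219*474037 = -5792258103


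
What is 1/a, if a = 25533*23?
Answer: 1/587259 ≈ 1.7028e-6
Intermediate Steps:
a = 587259
1/a = 1/587259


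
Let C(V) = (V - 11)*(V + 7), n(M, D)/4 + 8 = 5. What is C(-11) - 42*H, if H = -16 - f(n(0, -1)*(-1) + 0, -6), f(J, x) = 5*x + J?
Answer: 4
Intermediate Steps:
n(M, D) = -12 (n(M, D) = -32 + 4*5 = -32 + 20 = -12)
f(J, x) = J + 5*x
C(V) = (-11 + V)*(7 + V)
H = 2 (H = -16 - ((-12*(-1) + 0) + 5*(-6)) = -16 - ((12 + 0) - 30) = -16 - (12 - 30) = -16 - 1*(-18) = -16 + 18 = 2)
C(-11) - 42*H = (-77 + (-11)² - 4*(-11)) - 42*2 = (-77 + 121 + 44) - 84 = 88 - 84 = 4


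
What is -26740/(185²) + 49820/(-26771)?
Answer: -484189208/183247495 ≈ -2.6423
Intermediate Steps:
-26740/(185²) + 49820/(-26771) = -26740/34225 + 49820*(-1/26771) = -26740*1/34225 - 49820/26771 = -5348/6845 - 49820/26771 = -484189208/183247495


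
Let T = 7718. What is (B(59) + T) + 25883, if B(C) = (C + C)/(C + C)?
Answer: 33602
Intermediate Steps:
B(C) = 1 (B(C) = (2*C)/((2*C)) = (2*C)*(1/(2*C)) = 1)
(B(59) + T) + 25883 = (1 + 7718) + 25883 = 7719 + 25883 = 33602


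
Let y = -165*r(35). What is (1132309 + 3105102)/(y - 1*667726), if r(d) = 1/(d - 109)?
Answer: -313568414/49411559 ≈ -6.3461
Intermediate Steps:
r(d) = 1/(-109 + d)
y = 165/74 (y = -165/(-109 + 35) = -165/(-74) = -165*(-1/74) = 165/74 ≈ 2.2297)
(1132309 + 3105102)/(y - 1*667726) = (1132309 + 3105102)/(165/74 - 1*667726) = 4237411/(165/74 - 667726) = 4237411/(-49411559/74) = 4237411*(-74/49411559) = -313568414/49411559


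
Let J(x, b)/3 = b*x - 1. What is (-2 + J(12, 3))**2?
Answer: 10609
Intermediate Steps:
J(x, b) = -3 + 3*b*x (J(x, b) = 3*(b*x - 1) = 3*(-1 + b*x) = -3 + 3*b*x)
(-2 + J(12, 3))**2 = (-2 + (-3 + 3*3*12))**2 = (-2 + (-3 + 108))**2 = (-2 + 105)**2 = 103**2 = 10609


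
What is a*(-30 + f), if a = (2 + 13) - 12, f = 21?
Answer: -27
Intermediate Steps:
a = 3 (a = 15 - 12 = 3)
a*(-30 + f) = 3*(-30 + 21) = 3*(-9) = -27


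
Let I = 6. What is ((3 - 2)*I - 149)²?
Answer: 20449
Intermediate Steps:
((3 - 2)*I - 149)² = ((3 - 2)*6 - 149)² = (1*6 - 149)² = (6 - 149)² = (-143)² = 20449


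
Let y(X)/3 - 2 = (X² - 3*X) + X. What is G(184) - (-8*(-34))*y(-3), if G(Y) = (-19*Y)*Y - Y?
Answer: -657320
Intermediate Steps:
y(X) = 6 - 6*X + 3*X² (y(X) = 6 + 3*((X² - 3*X) + X) = 6 + 3*(X² - 2*X) = 6 + (-6*X + 3*X²) = 6 - 6*X + 3*X²)
G(Y) = -Y - 19*Y² (G(Y) = -19*Y² - Y = -Y - 19*Y²)
G(184) - (-8*(-34))*y(-3) = -1*184*(1 + 19*184) - (-8*(-34))*(6 - 6*(-3) + 3*(-3)²) = -1*184*(1 + 3496) - 272*(6 + 18 + 3*9) = -1*184*3497 - 272*(6 + 18 + 27) = -643448 - 272*51 = -643448 - 1*13872 = -643448 - 13872 = -657320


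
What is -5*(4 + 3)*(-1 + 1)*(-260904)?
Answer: 0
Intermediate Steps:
-5*(4 + 3)*(-1 + 1)*(-260904) = -35*0*(-260904) = -5*0*(-260904) = 0*(-260904) = 0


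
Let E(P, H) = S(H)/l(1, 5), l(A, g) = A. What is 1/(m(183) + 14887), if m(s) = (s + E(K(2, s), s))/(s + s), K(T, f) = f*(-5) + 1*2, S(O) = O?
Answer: 1/14888 ≈ 6.7168e-5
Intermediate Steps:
K(T, f) = 2 - 5*f (K(T, f) = -5*f + 2 = 2 - 5*f)
E(P, H) = H (E(P, H) = H/1 = H*1 = H)
m(s) = 1 (m(s) = (s + s)/(s + s) = (2*s)/((2*s)) = (2*s)*(1/(2*s)) = 1)
1/(m(183) + 14887) = 1/(1 + 14887) = 1/14888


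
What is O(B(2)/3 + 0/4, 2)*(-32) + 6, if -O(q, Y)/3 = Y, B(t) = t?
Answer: 198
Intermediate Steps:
O(q, Y) = -3*Y
O(B(2)/3 + 0/4, 2)*(-32) + 6 = -3*2*(-32) + 6 = -6*(-32) + 6 = 192 + 6 = 198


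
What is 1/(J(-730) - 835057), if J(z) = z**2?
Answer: -1/302157 ≈ -3.3095e-6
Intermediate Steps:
1/(J(-730) - 835057) = 1/((-730)**2 - 835057) = 1/(532900 - 835057) = 1/(-302157) = -1/302157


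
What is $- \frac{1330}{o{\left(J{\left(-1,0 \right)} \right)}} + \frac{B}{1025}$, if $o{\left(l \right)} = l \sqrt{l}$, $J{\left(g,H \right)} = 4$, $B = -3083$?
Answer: $- \frac{693957}{4100} \approx -169.26$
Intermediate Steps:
$o{\left(l \right)} = l^{\frac{3}{2}}$
$- \frac{1330}{o{\left(J{\left(-1,0 \right)} \right)}} + \frac{B}{1025} = - \frac{1330}{4^{\frac{3}{2}}} - \frac{3083}{1025} = - \frac{1330}{8} - \frac{3083}{1025} = \left(-1330\right) \frac{1}{8} - \frac{3083}{1025} = - \frac{665}{4} - \frac{3083}{1025} = - \frac{693957}{4100}$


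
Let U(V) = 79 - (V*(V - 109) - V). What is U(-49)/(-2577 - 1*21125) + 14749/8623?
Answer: 208040687/102191173 ≈ 2.0358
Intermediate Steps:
U(V) = 79 + V - V*(-109 + V) (U(V) = 79 - (V*(-109 + V) - V) = 79 - (-V + V*(-109 + V)) = 79 + (V - V*(-109 + V)) = 79 + V - V*(-109 + V))
U(-49)/(-2577 - 1*21125) + 14749/8623 = (79 - 1*(-49)**2 + 110*(-49))/(-2577 - 1*21125) + 14749/8623 = (79 - 1*2401 - 5390)/(-2577 - 21125) + 14749*(1/8623) = (79 - 2401 - 5390)/(-23702) + 14749/8623 = -7712*(-1/23702) + 14749/8623 = 3856/11851 + 14749/8623 = 208040687/102191173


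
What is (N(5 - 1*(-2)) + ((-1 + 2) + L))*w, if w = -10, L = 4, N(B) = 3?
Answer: -80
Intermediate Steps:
(N(5 - 1*(-2)) + ((-1 + 2) + L))*w = (3 + ((-1 + 2) + 4))*(-10) = (3 + (1 + 4))*(-10) = (3 + 5)*(-10) = 8*(-10) = -80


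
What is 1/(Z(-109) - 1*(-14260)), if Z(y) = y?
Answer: 1/14151 ≈ 7.0666e-5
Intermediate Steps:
1/(Z(-109) - 1*(-14260)) = 1/(-109 - 1*(-14260)) = 1/(-109 + 14260) = 1/14151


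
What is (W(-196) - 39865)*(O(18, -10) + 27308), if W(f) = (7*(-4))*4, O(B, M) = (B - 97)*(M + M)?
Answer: -1154855576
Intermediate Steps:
O(B, M) = 2*M*(-97 + B) (O(B, M) = (-97 + B)*(2*M) = 2*M*(-97 + B))
W(f) = -112 (W(f) = -28*4 = -112)
(W(-196) - 39865)*(O(18, -10) + 27308) = (-112 - 39865)*(2*(-10)*(-97 + 18) + 27308) = -39977*(2*(-10)*(-79) + 27308) = -39977*(1580 + 27308) = -39977*28888 = -1154855576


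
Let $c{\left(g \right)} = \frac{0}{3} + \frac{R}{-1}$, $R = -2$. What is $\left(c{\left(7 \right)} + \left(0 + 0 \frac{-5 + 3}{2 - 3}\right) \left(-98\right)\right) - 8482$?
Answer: $-8480$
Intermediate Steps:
$c{\left(g \right)} = 2$ ($c{\left(g \right)} = \frac{0}{3} - \frac{2}{-1} = 0 \cdot \frac{1}{3} - -2 = 0 + 2 = 2$)
$\left(c{\left(7 \right)} + \left(0 + 0 \frac{-5 + 3}{2 - 3}\right) \left(-98\right)\right) - 8482 = \left(2 + \left(0 + 0 \frac{-5 + 3}{2 - 3}\right) \left(-98\right)\right) - 8482 = \left(2 + \left(0 + 0 \left(- \frac{2}{-1}\right)\right) \left(-98\right)\right) - 8482 = \left(2 + \left(0 + 0 \left(\left(-2\right) \left(-1\right)\right)\right) \left(-98\right)\right) - 8482 = \left(2 + \left(0 + 0 \cdot 2\right) \left(-98\right)\right) - 8482 = \left(2 + \left(0 + 0\right) \left(-98\right)\right) - 8482 = \left(2 + 0 \left(-98\right)\right) - 8482 = \left(2 + 0\right) - 8482 = 2 - 8482 = -8480$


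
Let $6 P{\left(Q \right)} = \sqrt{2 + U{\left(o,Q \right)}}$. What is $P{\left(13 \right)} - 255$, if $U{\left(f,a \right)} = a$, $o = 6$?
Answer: $-255 + \frac{\sqrt{15}}{6} \approx -254.35$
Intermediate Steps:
$P{\left(Q \right)} = \frac{\sqrt{2 + Q}}{6}$
$P{\left(13 \right)} - 255 = \frac{\sqrt{2 + 13}}{6} - 255 = \frac{\sqrt{15}}{6} - 255 = -255 + \frac{\sqrt{15}}{6}$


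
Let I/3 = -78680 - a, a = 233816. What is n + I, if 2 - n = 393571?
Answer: -1331057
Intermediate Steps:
n = -393569 (n = 2 - 1*393571 = 2 - 393571 = -393569)
I = -937488 (I = 3*(-78680 - 1*233816) = 3*(-78680 - 233816) = 3*(-312496) = -937488)
n + I = -393569 - 937488 = -1331057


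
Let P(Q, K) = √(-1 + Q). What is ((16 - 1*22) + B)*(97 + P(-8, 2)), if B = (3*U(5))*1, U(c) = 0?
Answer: -582 - 18*I ≈ -582.0 - 18.0*I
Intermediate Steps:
B = 0 (B = (3*0)*1 = 0*1 = 0)
((16 - 1*22) + B)*(97 + P(-8, 2)) = ((16 - 1*22) + 0)*(97 + √(-1 - 8)) = ((16 - 22) + 0)*(97 + √(-9)) = (-6 + 0)*(97 + 3*I) = -6*(97 + 3*I) = -582 - 18*I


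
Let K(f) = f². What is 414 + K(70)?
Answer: 5314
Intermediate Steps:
414 + K(70) = 414 + 70² = 414 + 4900 = 5314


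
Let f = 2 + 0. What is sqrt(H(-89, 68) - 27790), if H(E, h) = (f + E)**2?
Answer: I*sqrt(20221) ≈ 142.2*I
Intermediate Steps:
f = 2
H(E, h) = (2 + E)**2
sqrt(H(-89, 68) - 27790) = sqrt((2 - 89)**2 - 27790) = sqrt((-87)**2 - 27790) = sqrt(7569 - 27790) = sqrt(-20221) = I*sqrt(20221)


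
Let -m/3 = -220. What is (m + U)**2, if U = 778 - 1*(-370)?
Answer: 3268864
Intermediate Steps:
m = 660 (m = -3*(-220) = 660)
U = 1148 (U = 778 + 370 = 1148)
(m + U)**2 = (660 + 1148)**2 = 1808**2 = 3268864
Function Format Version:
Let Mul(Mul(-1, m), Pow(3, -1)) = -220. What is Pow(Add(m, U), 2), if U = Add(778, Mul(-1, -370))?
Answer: 3268864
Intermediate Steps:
m = 660 (m = Mul(-3, -220) = 660)
U = 1148 (U = Add(778, 370) = 1148)
Pow(Add(m, U), 2) = Pow(Add(660, 1148), 2) = Pow(1808, 2) = 3268864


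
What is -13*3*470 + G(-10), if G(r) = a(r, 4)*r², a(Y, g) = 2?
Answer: -18130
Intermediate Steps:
G(r) = 2*r²
-13*3*470 + G(-10) = -13*3*470 + 2*(-10)² = -39*470 + 2*100 = -18330 + 200 = -18130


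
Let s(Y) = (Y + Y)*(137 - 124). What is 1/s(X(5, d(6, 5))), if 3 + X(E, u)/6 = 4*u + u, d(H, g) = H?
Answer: 1/4212 ≈ 0.00023742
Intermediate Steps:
X(E, u) = -18 + 30*u (X(E, u) = -18 + 6*(4*u + u) = -18 + 6*(5*u) = -18 + 30*u)
s(Y) = 26*Y (s(Y) = (2*Y)*13 = 26*Y)
1/s(X(5, d(6, 5))) = 1/(26*(-18 + 30*6)) = 1/(26*(-18 + 180)) = 1/(26*162) = 1/4212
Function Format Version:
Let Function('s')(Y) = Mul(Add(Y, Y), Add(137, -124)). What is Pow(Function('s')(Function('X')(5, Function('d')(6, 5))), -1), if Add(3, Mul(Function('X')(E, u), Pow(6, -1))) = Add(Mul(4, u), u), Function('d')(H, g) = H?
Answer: Rational(1, 4212) ≈ 0.00023742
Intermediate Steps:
Function('X')(E, u) = Add(-18, Mul(30, u)) (Function('X')(E, u) = Add(-18, Mul(6, Add(Mul(4, u), u))) = Add(-18, Mul(6, Mul(5, u))) = Add(-18, Mul(30, u)))
Function('s')(Y) = Mul(26, Y) (Function('s')(Y) = Mul(Mul(2, Y), 13) = Mul(26, Y))
Pow(Function('s')(Function('X')(5, Function('d')(6, 5))), -1) = Pow(Mul(26, Add(-18, Mul(30, 6))), -1) = Pow(Mul(26, Add(-18, 180)), -1) = Pow(Mul(26, 162), -1) = Pow(4212, -1) = Rational(1, 4212)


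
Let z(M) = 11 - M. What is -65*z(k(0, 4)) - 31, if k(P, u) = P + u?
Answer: -486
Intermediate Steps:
-65*z(k(0, 4)) - 31 = -65*(11 - (0 + 4)) - 31 = -65*(11 - 1*4) - 31 = -65*(11 - 4) - 31 = -65*7 - 31 = -455 - 31 = -486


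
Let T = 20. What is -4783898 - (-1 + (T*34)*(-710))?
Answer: -4301097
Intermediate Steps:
-4783898 - (-1 + (T*34)*(-710)) = -4783898 - (-1 + (20*34)*(-710)) = -4783898 - (-1 + 680*(-710)) = -4783898 - (-1 - 482800) = -4783898 - 1*(-482801) = -4783898 + 482801 = -4301097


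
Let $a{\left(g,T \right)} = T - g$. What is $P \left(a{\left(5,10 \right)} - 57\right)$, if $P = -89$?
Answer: $4628$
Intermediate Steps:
$P \left(a{\left(5,10 \right)} - 57\right) = - 89 \left(\left(10 - 5\right) - 57\right) = - 89 \left(5 - 57\right) = \left(-89\right) \left(-52\right) = 4628$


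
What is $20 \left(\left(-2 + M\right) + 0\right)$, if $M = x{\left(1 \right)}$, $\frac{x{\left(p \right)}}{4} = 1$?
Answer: $40$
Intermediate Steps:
$x{\left(p \right)} = 4$ ($x{\left(p \right)} = 4 \cdot 1 = 4$)
$M = 4$
$20 \left(\left(-2 + M\right) + 0\right) = 20 \left(\left(-2 + 4\right) + 0\right) = 20 \left(2 + 0\right) = 20 \cdot 2 = 40$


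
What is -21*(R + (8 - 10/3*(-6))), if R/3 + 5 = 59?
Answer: -3990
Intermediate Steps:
R = 162 (R = -15 + 3*59 = -15 + 177 = 162)
-21*(R + (8 - 10/3*(-6))) = -21*(162 + (8 - 10/3*(-6))) = -21*(162 + (8 + 20)) = -21*(162 + 28) = -21*190 = -3990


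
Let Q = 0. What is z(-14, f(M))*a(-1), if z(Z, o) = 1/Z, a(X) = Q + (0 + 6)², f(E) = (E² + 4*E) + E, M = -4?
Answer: -18/7 ≈ -2.5714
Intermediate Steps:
f(E) = E² + 5*E
a(X) = 36 (a(X) = 0 + (0 + 6)² = 0 + 6² = 0 + 36 = 36)
z(-14, f(M))*a(-1) = 36/(-14) = -1/14*36 = -18/7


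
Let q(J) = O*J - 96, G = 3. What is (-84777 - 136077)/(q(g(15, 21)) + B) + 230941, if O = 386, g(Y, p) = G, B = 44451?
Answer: 3503532293/15171 ≈ 2.3094e+5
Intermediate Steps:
g(Y, p) = 3
q(J) = -96 + 386*J (q(J) = 386*J - 96 = -96 + 386*J)
(-84777 - 136077)/(q(g(15, 21)) + B) + 230941 = (-84777 - 136077)/((-96 + 386*3) + 44451) + 230941 = -220854/((-96 + 1158) + 44451) + 230941 = -220854/(1062 + 44451) + 230941 = -220854/45513 + 230941 = -220854*1/45513 + 230941 = -73618/15171 + 230941 = 3503532293/15171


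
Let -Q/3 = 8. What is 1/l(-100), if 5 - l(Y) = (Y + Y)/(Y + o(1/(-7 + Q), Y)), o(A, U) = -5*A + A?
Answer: 387/1160 ≈ 0.33362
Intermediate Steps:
Q = -24 (Q = -3*8 = -24)
o(A, U) = -4*A
l(Y) = 5 - 2*Y/(4/31 + Y) (l(Y) = 5 - (Y + Y)/(Y - 4/(-7 - 24)) = 5 - 2*Y/(Y - 4/(-31)) = 5 - 2*Y/(Y - 4*(-1/31)) = 5 - 2*Y/(Y + 4/31) = 5 - 2*Y/(4/31 + Y))
1/l(-100) = 1/((20 + 93*(-100))/(4 + 31*(-100))) = 1/((20 - 9300)/(4 - 3100)) = 1/(-9280/(-3096)) = 1/(-1/3096*(-9280)) = 1/(1160/387) = 387/1160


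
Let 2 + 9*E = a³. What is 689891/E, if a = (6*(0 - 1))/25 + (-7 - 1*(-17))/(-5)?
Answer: -97015921875/206866 ≈ -4.6898e+5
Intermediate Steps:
a = -56/25 (a = (6*(-1))*(1/25) + (-7 + 17)*(-⅕) = -6*1/25 + 10*(-⅕) = -6/25 - 2 = -56/25 ≈ -2.2400)
E = -206866/140625 (E = -2/9 + (-56/25)³/9 = -2/9 + (⅑)*(-175616/15625) = -2/9 - 175616/140625 = -206866/140625 ≈ -1.4710)
689891/E = 689891/(-206866/140625) = 689891*(-140625/206866) = -97015921875/206866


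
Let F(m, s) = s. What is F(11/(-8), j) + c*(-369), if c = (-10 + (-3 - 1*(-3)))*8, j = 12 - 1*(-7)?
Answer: 29539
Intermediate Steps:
j = 19 (j = 12 + 7 = 19)
c = -80 (c = (-10 + (-3 + 3))*8 = (-10 + 0)*8 = -10*8 = -80)
F(11/(-8), j) + c*(-369) = 19 - 80*(-369) = 19 + 29520 = 29539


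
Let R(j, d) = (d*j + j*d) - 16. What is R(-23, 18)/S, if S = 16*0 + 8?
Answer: -211/2 ≈ -105.50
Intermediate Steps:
S = 8 (S = 0 + 8 = 8)
R(j, d) = -16 + 2*d*j (R(j, d) = (d*j + d*j) - 16 = 2*d*j - 16 = -16 + 2*d*j)
R(-23, 18)/S = (-16 + 2*18*(-23))/8 = (-16 - 828)*(⅛) = -844*⅛ = -211/2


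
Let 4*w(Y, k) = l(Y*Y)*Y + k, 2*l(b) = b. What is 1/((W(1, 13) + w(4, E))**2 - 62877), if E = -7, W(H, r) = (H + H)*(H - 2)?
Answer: -16/1005743 ≈ -1.5909e-5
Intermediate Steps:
l(b) = b/2
W(H, r) = 2*H*(-2 + H) (W(H, r) = (2*H)*(-2 + H) = 2*H*(-2 + H))
w(Y, k) = k/4 + Y**3/8 (w(Y, k) = (((Y*Y)/2)*Y + k)/4 = ((Y**2/2)*Y + k)/4 = (Y**3/2 + k)/4 = (k + Y**3/2)/4 = k/4 + Y**3/8)
1/((W(1, 13) + w(4, E))**2 - 62877) = 1/((2*1*(-2 + 1) + ((1/4)*(-7) + (1/8)*4**3))**2 - 62877) = 1/((2*1*(-1) + (-7/4 + (1/8)*64))**2 - 62877) = 1/((-2 + (-7/4 + 8))**2 - 62877) = 1/((-2 + 25/4)**2 - 62877) = 1/((17/4)**2 - 62877) = 1/(289/16 - 62877) = 1/(-1005743/16) = -16/1005743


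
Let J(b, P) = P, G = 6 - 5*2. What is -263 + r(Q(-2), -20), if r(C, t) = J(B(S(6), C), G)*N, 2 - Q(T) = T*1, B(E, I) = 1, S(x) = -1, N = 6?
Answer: -287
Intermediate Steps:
G = -4 (G = 6 - 10 = -4)
Q(T) = 2 - T
r(C, t) = -24 (r(C, t) = -4*6 = -24)
-263 + r(Q(-2), -20) = -263 - 24 = -287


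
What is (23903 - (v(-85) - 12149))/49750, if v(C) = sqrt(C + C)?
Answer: 18026/24875 - I*sqrt(170)/49750 ≈ 0.72466 - 0.00026208*I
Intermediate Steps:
v(C) = sqrt(2)*sqrt(C) (v(C) = sqrt(2*C) = sqrt(2)*sqrt(C))
(23903 - (v(-85) - 12149))/49750 = (23903 - (sqrt(2)*sqrt(-85) - 12149))/49750 = (23903 - (sqrt(2)*(I*sqrt(85)) - 12149))*(1/49750) = (23903 - (I*sqrt(170) - 12149))*(1/49750) = (23903 - (-12149 + I*sqrt(170)))*(1/49750) = (23903 + (12149 - I*sqrt(170)))*(1/49750) = (36052 - I*sqrt(170))*(1/49750) = 18026/24875 - I*sqrt(170)/49750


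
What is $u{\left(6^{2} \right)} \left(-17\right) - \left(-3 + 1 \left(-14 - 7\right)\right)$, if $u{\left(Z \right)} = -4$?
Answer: $92$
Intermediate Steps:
$u{\left(6^{2} \right)} \left(-17\right) - \left(-3 + 1 \left(-14 - 7\right)\right) = \left(-4\right) \left(-17\right) - \left(-3 + 1 \left(-14 - 7\right)\right) = 68 - \left(-3 + 1 \left(-14 - 7\right)\right) = 68 - \left(-3 + 1 \left(-21\right)\right) = 68 + \left(3 - -21\right) = 68 + \left(3 + 21\right) = 68 + 24 = 92$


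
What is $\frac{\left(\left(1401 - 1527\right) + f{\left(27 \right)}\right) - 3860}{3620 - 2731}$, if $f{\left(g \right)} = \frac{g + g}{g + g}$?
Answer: $- \frac{3985}{889} \approx -4.4826$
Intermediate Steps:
$f{\left(g \right)} = 1$ ($f{\left(g \right)} = \frac{2 g}{2 g} = 2 g \frac{1}{2 g} = 1$)
$\frac{\left(\left(1401 - 1527\right) + f{\left(27 \right)}\right) - 3860}{3620 - 2731} = \frac{\left(\left(1401 - 1527\right) + 1\right) - 3860}{3620 - 2731} = \frac{\left(-126 + 1\right) - 3860}{889} = \left(-125 - 3860\right) \frac{1}{889} = \left(-3985\right) \frac{1}{889} = - \frac{3985}{889}$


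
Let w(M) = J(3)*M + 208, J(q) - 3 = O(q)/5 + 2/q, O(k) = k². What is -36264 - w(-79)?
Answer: -540602/15 ≈ -36040.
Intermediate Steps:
J(q) = 3 + 2/q + q²/5 (J(q) = 3 + (q²/5 + 2/q) = 3 + (2/q + q²/5) = 3 + 2/q + q²/5)
w(M) = 208 + 82*M/15 (w(M) = (3 + 2/3 + (⅕)*3²)*M + 208 = (3 + 2*(⅓) + (⅕)*9)*M + 208 = (3 + ⅔ + 9/5)*M + 208 = 82*M/15 + 208 = 208 + 82*M/15)
-36264 - w(-79) = -36264 - (208 + (82/15)*(-79)) = -36264 - (208 - 6478/15) = -36264 - 1*(-3358/15) = -36264 + 3358/15 = -540602/15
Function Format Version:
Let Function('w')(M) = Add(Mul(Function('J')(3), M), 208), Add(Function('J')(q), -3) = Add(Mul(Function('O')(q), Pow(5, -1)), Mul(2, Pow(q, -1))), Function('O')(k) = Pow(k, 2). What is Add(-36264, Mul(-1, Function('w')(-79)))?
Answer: Rational(-540602, 15) ≈ -36040.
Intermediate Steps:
Function('J')(q) = Add(3, Mul(2, Pow(q, -1)), Mul(Rational(1, 5), Pow(q, 2))) (Function('J')(q) = Add(3, Add(Mul(Pow(q, 2), Pow(5, -1)), Mul(2, Pow(q, -1)))) = Add(3, Add(Mul(Pow(q, 2), Rational(1, 5)), Mul(2, Pow(q, -1)))) = Add(3, Add(Mul(Rational(1, 5), Pow(q, 2)), Mul(2, Pow(q, -1)))) = Add(3, Add(Mul(2, Pow(q, -1)), Mul(Rational(1, 5), Pow(q, 2)))) = Add(3, Mul(2, Pow(q, -1)), Mul(Rational(1, 5), Pow(q, 2))))
Function('w')(M) = Add(208, Mul(Rational(82, 15), M)) (Function('w')(M) = Add(Mul(Add(3, Mul(2, Pow(3, -1)), Mul(Rational(1, 5), Pow(3, 2))), M), 208) = Add(Mul(Add(3, Mul(2, Rational(1, 3)), Mul(Rational(1, 5), 9)), M), 208) = Add(Mul(Add(3, Rational(2, 3), Rational(9, 5)), M), 208) = Add(Mul(Rational(82, 15), M), 208) = Add(208, Mul(Rational(82, 15), M)))
Add(-36264, Mul(-1, Function('w')(-79))) = Add(-36264, Mul(-1, Add(208, Mul(Rational(82, 15), -79)))) = Add(-36264, Mul(-1, Add(208, Rational(-6478, 15)))) = Add(-36264, Mul(-1, Rational(-3358, 15))) = Add(-36264, Rational(3358, 15)) = Rational(-540602, 15)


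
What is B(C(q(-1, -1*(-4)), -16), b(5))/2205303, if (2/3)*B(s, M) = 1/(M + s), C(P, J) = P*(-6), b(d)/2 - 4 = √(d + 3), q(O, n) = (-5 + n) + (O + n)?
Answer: 1/5880808 + √2/5880808 ≈ 4.1052e-7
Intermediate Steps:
q(O, n) = -5 + O + 2*n
b(d) = 8 + 2*√(3 + d) (b(d) = 8 + 2*√(d + 3) = 8 + 2*√(3 + d))
C(P, J) = -6*P
B(s, M) = 3/(2*(M + s))
B(C(q(-1, -1*(-4)), -16), b(5))/2205303 = (3/(2*((8 + 2*√(3 + 5)) - 6*(-5 - 1 + 2*(-1*(-4))))))/2205303 = (3/(2*((8 + 2*√8) - 6*(-5 - 1 + 2*4))))*(1/2205303) = (3/(2*((8 + 2*(2*√2)) - 6*(-5 - 1 + 8))))*(1/2205303) = (3/(2*((8 + 4*√2) - 6*2)))*(1/2205303) = (3/(2*((8 + 4*√2) - 12)))*(1/2205303) = (3/(2*(-4 + 4*√2)))*(1/2205303) = 1/(1470202*(-4 + 4*√2))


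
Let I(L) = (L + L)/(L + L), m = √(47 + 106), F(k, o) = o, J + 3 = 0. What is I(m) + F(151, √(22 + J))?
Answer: 1 + √19 ≈ 5.3589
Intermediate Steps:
J = -3 (J = -3 + 0 = -3)
m = 3*√17 (m = √153 = 3*√17 ≈ 12.369)
I(L) = 1 (I(L) = (2*L)/((2*L)) = (2*L)*(1/(2*L)) = 1)
I(m) + F(151, √(22 + J)) = 1 + √(22 - 3) = 1 + √19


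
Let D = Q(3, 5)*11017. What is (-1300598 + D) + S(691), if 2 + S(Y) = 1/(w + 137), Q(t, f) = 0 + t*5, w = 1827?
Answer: -2229817579/1964 ≈ -1.1353e+6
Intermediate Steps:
Q(t, f) = 5*t (Q(t, f) = 0 + 5*t = 5*t)
S(Y) = -3927/1964 (S(Y) = -2 + 1/(1827 + 137) = -2 + 1/1964 = -3927/1964)
D = 165255 (D = (5*3)*11017 = 15*11017 = 165255)
(-1300598 + D) + S(691) = (-1300598 + 165255) - 3927/1964 = -1135343 - 3927/1964 = -2229817579/1964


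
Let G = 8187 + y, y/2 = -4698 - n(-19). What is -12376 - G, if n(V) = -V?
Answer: -11129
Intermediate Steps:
y = -9434 (y = 2*(-4698 - (-1)*(-19)) = 2*(-4698 - 1*19) = 2*(-4698 - 19) = 2*(-4717) = -9434)
G = -1247 (G = 8187 - 9434 = -1247)
-12376 - G = -12376 - 1*(-1247) = -12376 + 1247 = -11129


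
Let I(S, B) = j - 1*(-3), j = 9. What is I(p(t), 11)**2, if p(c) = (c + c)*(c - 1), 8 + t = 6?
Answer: 144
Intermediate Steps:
t = -2 (t = -8 + 6 = -2)
p(c) = 2*c*(-1 + c) (p(c) = (2*c)*(-1 + c) = 2*c*(-1 + c))
I(S, B) = 12 (I(S, B) = 9 - 1*(-3) = 9 + 3 = 12)
I(p(t), 11)**2 = 12**2 = 144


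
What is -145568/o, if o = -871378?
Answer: 72784/435689 ≈ 0.16705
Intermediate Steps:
-145568/o = -145568/(-871378) = -145568*(-1/871378) = 72784/435689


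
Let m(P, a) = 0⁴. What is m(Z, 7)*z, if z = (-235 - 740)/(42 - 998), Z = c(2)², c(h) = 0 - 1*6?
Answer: 0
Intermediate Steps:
c(h) = -6 (c(h) = 0 - 6 = -6)
Z = 36 (Z = (-6)² = 36)
m(P, a) = 0
z = 975/956 (z = -975/(-956) = -975*(-1/956) = 975/956 ≈ 1.0199)
m(Z, 7)*z = 0*(975/956) = 0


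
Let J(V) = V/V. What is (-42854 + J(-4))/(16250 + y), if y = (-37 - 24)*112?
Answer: -42853/9418 ≈ -4.5501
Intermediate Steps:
y = -6832 (y = -61*112 = -6832)
J(V) = 1
(-42854 + J(-4))/(16250 + y) = (-42854 + 1)/(16250 - 6832) = -42853/9418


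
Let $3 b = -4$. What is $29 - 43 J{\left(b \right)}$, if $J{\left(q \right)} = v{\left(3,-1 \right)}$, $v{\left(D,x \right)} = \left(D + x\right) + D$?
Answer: $-186$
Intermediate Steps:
$b = - \frac{4}{3}$ ($b = \frac{1}{3} \left(-4\right) = - \frac{4}{3} \approx -1.3333$)
$v{\left(D,x \right)} = x + 2 D$
$J{\left(q \right)} = 5$ ($J{\left(q \right)} = -1 + 2 \cdot 3 = -1 + 6 = 5$)
$29 - 43 J{\left(b \right)} = 29 - 215 = -186$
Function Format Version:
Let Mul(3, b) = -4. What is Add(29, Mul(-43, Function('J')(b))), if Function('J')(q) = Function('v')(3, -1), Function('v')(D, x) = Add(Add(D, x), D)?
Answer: -186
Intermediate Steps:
b = Rational(-4, 3) (b = Mul(Rational(1, 3), -4) = Rational(-4, 3) ≈ -1.3333)
Function('v')(D, x) = Add(x, Mul(2, D))
Function('J')(q) = 5 (Function('J')(q) = Add(-1, Mul(2, 3)) = Add(-1, 6) = 5)
Add(29, Mul(-43, Function('J')(b))) = Add(29, Mul(-43, 5)) = Add(29, -215) = -186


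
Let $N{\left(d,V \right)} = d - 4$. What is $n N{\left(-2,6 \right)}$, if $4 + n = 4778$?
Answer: $-28644$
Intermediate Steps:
$N{\left(d,V \right)} = -4 + d$
$n = 4774$ ($n = -4 + 4778 = 4774$)
$n N{\left(-2,6 \right)} = 4774 \left(-4 - 2\right) = 4774 \left(-6\right) = -28644$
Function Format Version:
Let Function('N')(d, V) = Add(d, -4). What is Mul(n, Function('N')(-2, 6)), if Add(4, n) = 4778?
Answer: -28644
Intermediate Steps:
Function('N')(d, V) = Add(-4, d)
n = 4774 (n = Add(-4, 4778) = 4774)
Mul(n, Function('N')(-2, 6)) = Mul(4774, Add(-4, -2)) = Mul(4774, -6) = -28644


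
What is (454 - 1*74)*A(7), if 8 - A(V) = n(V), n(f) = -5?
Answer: 4940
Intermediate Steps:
A(V) = 13 (A(V) = 8 - 1*(-5) = 8 + 5 = 13)
(454 - 1*74)*A(7) = (454 - 1*74)*13 = (454 - 74)*13 = 380*13 = 4940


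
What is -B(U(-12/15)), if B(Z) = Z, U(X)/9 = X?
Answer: 36/5 ≈ 7.2000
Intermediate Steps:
U(X) = 9*X
-B(U(-12/15)) = -9*(-12/15) = -9*(-12*1/15) = -9*(-4)/5 = -1*(-36/5) = 36/5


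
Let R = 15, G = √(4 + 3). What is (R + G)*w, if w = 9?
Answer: 135 + 9*√7 ≈ 158.81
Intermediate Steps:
G = √7 ≈ 2.6458
(R + G)*w = (15 + √7)*9 = 135 + 9*√7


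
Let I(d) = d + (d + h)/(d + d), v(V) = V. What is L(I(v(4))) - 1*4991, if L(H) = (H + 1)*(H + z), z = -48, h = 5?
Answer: -336231/64 ≈ -5253.6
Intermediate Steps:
I(d) = d + (5 + d)/(2*d) (I(d) = d + (d + 5)/(d + d) = d + (5 + d)/((2*d)) = d + (5 + d)*(1/(2*d)) = d + (5 + d)/(2*d))
L(H) = (1 + H)*(-48 + H) (L(H) = (H + 1)*(H - 48) = (1 + H)*(-48 + H))
L(I(v(4))) - 1*4991 = (-48 + (1/2 + 4 + (5/2)/4)**2 - 47*(1/2 + 4 + (5/2)/4)) - 1*4991 = (-48 + (1/2 + 4 + (5/2)*(1/4))**2 - 47*(1/2 + 4 + (5/2)*(1/4))) - 4991 = (-48 + (1/2 + 4 + 5/8)**2 - 47*(1/2 + 4 + 5/8)) - 4991 = (-48 + (41/8)**2 - 47*41/8) - 4991 = (-48 + 1681/64 - 1927/8) - 4991 = -16807/64 - 4991 = -336231/64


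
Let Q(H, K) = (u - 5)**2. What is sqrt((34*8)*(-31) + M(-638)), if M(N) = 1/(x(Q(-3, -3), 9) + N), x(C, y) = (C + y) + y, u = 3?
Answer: I*sqrt(799893402)/308 ≈ 91.826*I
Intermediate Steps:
Q(H, K) = 4 (Q(H, K) = (3 - 5)**2 = (-2)**2 = 4)
x(C, y) = C + 2*y
M(N) = 1/(22 + N) (M(N) = 1/((4 + 2*9) + N) = 1/((4 + 18) + N) = 1/(22 + N))
sqrt((34*8)*(-31) + M(-638)) = sqrt((34*8)*(-31) + 1/(22 - 638)) = sqrt(272*(-31) + 1/(-616)) = sqrt(-8432 - 1/616) = sqrt(-5194113/616) = I*sqrt(799893402)/308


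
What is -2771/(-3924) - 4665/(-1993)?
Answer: 23828063/7820532 ≈ 3.0469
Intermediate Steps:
-2771/(-3924) - 4665/(-1993) = -2771*(-1/3924) - 4665*(-1/1993) = 2771/3924 + 4665/1993 = 23828063/7820532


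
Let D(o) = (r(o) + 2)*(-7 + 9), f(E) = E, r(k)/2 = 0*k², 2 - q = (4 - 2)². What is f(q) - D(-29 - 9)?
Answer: -6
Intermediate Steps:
q = -2 (q = 2 - (4 - 2)² = 2 - 1*2² = 2 - 1*4 = 2 - 4 = -2)
r(k) = 0 (r(k) = 2*(0*k²) = 2*0 = 0)
D(o) = 4 (D(o) = (0 + 2)*(-7 + 9) = 2*2 = 4)
f(q) - D(-29 - 9) = -2 - 1*4 = -2 - 4 = -6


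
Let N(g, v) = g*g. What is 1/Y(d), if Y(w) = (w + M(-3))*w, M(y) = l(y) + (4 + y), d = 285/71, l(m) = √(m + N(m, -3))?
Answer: 897298/13749825 - 357911*√6/27499650 ≈ 0.033378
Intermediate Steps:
N(g, v) = g²
l(m) = √(m + m²)
d = 285/71 (d = 285*(1/71) = 285/71 ≈ 4.0141)
M(y) = 4 + y + √(y*(1 + y)) (M(y) = √(y*(1 + y)) + (4 + y) = 4 + y + √(y*(1 + y)))
Y(w) = w*(1 + w + √6) (Y(w) = (w + (4 - 3 + √(-3*(1 - 3))))*w = (w + (4 - 3 + √(-3*(-2))))*w = (w + (4 - 3 + √6))*w = (w + (1 + √6))*w = (1 + w + √6)*w = w*(1 + w + √6))
1/Y(d) = 1/(285*(1 + 285/71 + √6)/71) = 1/(285*(356/71 + √6)/71) = 1/(101460/5041 + 285*√6/71)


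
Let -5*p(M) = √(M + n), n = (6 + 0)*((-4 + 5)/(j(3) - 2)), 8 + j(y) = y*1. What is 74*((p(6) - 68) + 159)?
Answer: 6734 - 444*√7/35 ≈ 6700.4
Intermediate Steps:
j(y) = -8 + y (j(y) = -8 + y*1 = -8 + y)
n = -6/7 (n = (6 + 0)*((-4 + 5)/((-8 + 3) - 2)) = 6*(1/(-5 - 2)) = 6*(1/(-7)) = 6*(1*(-⅐)) = 6*(-⅐) = -6/7 ≈ -0.85714)
p(M) = -√(-6/7 + M)/5 (p(M) = -√(M - 6/7)/5 = -√(-6/7 + M)/5)
74*((p(6) - 68) + 159) = 74*((-√(-42 + 49*6)/35 - 68) + 159) = 74*((-√(-42 + 294)/35 - 68) + 159) = 74*((-6*√7/35 - 68) + 159) = 74*((-68 - 6*√7/35) + 159) = 74*(91 - 6*√7/35) = 6734 - 444*√7/35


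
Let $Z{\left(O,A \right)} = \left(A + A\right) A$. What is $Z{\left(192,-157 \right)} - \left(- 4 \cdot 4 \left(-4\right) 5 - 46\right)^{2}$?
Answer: $-25778$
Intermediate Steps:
$Z{\left(O,A \right)} = 2 A^{2}$ ($Z{\left(O,A \right)} = 2 A A = 2 A^{2}$)
$Z{\left(192,-157 \right)} - \left(- 4 \cdot 4 \left(-4\right) 5 - 46\right)^{2} = 2 \left(-157\right)^{2} - \left(- 4 \cdot 4 \left(-4\right) 5 - 46\right)^{2} = 2 \cdot 24649 - \left(\left(-4\right) \left(-16\right) 5 - 46\right)^{2} = 49298 - \left(64 \cdot 5 - 46\right)^{2} = 49298 - \left(320 - 46\right)^{2} = 49298 - 274^{2} = 49298 - 75076 = -25778$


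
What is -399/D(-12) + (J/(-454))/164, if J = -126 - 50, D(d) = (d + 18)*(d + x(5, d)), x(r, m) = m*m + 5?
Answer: -1231803/2550118 ≈ -0.48304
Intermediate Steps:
x(r, m) = 5 + m² (x(r, m) = m² + 5 = 5 + m²)
D(d) = (18 + d)*(5 + d + d²) (D(d) = (d + 18)*(d + (5 + d²)) = (18 + d)*(5 + d + d²))
J = -176
-399/D(-12) + (J/(-454))/164 = -399/(90 + (-12)³ + 19*(-12)² + 23*(-12)) - 176/(-454)/164 = -399/(90 - 1728 + 19*144 - 276) - 176*(-1/454)*(1/164) = -399/(90 - 1728 + 2736 - 276) + (88/227)*(1/164) = -399/822 + 22/9307 = -399*1/822 + 22/9307 = -133/274 + 22/9307 = -1231803/2550118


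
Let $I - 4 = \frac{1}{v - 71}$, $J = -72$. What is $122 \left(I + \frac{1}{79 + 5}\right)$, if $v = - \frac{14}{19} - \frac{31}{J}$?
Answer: $\frac{1998264047}{4096974} \approx 487.74$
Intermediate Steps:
$v = - \frac{419}{1368}$ ($v = - \frac{14}{19} - \frac{31}{-72} = \left(-14\right) \frac{1}{19} - - \frac{31}{72} = - \frac{14}{19} + \frac{31}{72} = - \frac{419}{1368} \approx -0.30629$)
$I = \frac{388820}{97547}$ ($I = 4 + \frac{1}{- \frac{419}{1368} - 71} = 4 + \frac{1}{- \frac{97547}{1368}} = 4 - \frac{1368}{97547} = \frac{388820}{97547} \approx 3.986$)
$122 \left(I + \frac{1}{79 + 5}\right) = 122 \left(\frac{388820}{97547} + \frac{1}{79 + 5}\right) = 122 \left(\frac{388820}{97547} + \frac{1}{84}\right) = 122 \cdot \frac{32758427}{8193948} = \frac{1998264047}{4096974}$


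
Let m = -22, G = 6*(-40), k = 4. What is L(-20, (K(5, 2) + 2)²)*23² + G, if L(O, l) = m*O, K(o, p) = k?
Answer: 232520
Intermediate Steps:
G = -240
K(o, p) = 4
L(O, l) = -22*O
L(-20, (K(5, 2) + 2)²)*23² + G = -22*(-20)*23² - 240 = 440*529 - 240 = 232760 - 240 = 232520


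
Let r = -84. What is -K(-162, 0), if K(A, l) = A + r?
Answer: 246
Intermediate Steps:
K(A, l) = -84 + A (K(A, l) = A - 84 = -84 + A)
-K(-162, 0) = -(-84 - 162) = -1*(-246) = 246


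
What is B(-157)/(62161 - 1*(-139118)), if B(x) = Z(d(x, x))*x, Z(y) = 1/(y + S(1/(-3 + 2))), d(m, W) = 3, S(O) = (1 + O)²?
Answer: -157/603837 ≈ -0.00026000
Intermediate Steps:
Z(y) = 1/y (Z(y) = 1/(y + (1 + 1/(-3 + 2))²) = 1/(y + (1 + 1/(-1))²) = 1/(y + (1 - 1)²) = 1/(y + 0²) = 1/(y + 0) = 1/y)
B(x) = x/3
B(-157)/(62161 - 1*(-139118)) = ((⅓)*(-157))/(62161 - 1*(-139118)) = -157/(3*(62161 + 139118)) = -157/3/201279 = -157/3*1/201279 = -157/603837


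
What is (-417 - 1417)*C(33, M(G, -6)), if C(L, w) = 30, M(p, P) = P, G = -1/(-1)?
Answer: -55020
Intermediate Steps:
G = 1 (G = -1*(-1) = 1)
(-417 - 1417)*C(33, M(G, -6)) = (-417 - 1417)*30 = -1834*30 = -55020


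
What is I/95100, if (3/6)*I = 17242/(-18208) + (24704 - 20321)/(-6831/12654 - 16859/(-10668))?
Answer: 299188165617137/3378041849719200 ≈ 0.088569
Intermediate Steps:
I = 299188165617137/35520944792 (I = 2*(17242/(-18208) + (24704 - 20321)/(-6831/12654 - 16859/(-10668))) = 2*(17242*(-1/18208) + 4383/(-6831*1/12654 - 16859*(-1/10668))) = 2*(-8621/9104 + 4383/(-759/1406 + 16859/10668)) = 2*(-8621/9104 + 4383/(7803371/7499604)) = 2*(-8621/9104 + 4383*(7499604/7803371)) = 2*(-8621/9104 + 32870764332/7803371) = 2*(299188165617137/71041889584) = 299188165617137/35520944792 ≈ 8422.9)
I/95100 = (299188165617137/35520944792)/95100 = (299188165617137/35520944792)*(1/95100) = 299188165617137/3378041849719200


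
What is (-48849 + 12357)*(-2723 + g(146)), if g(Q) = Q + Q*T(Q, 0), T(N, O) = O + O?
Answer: 94039884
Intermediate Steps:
T(N, O) = 2*O
g(Q) = Q (g(Q) = Q + Q*(2*0) = Q + Q*0 = Q + 0 = Q)
(-48849 + 12357)*(-2723 + g(146)) = (-48849 + 12357)*(-2723 + 146) = -36492*(-2577) = 94039884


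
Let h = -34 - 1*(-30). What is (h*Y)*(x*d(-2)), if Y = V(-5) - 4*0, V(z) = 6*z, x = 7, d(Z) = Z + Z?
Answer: -3360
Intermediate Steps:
d(Z) = 2*Z
h = -4 (h = -34 + 30 = -4)
Y = -30 (Y = 6*(-5) - 4*0 = -30 + 0 = -30)
(h*Y)*(x*d(-2)) = (-4*(-30))*(7*(2*(-2))) = 120*(7*(-4)) = 120*(-28) = -3360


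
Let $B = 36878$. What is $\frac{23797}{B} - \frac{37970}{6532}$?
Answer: $- \frac{155601957}{30110887} \approx -5.1676$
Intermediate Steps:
$\frac{23797}{B} - \frac{37970}{6532} = \frac{23797}{36878} - \frac{37970}{6532} = 23797 \cdot \frac{1}{36878} - \frac{18985}{3266} = \frac{23797}{36878} - \frac{18985}{3266} = - \frac{155601957}{30110887}$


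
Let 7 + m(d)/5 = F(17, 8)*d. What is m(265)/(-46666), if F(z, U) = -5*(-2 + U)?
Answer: 39785/46666 ≈ 0.85255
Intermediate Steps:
F(z, U) = 10 - 5*U
m(d) = -35 - 150*d (m(d) = -35 + 5*((10 - 5*8)*d) = -35 + 5*((10 - 40)*d) = -35 + 5*(-30*d) = -35 - 150*d)
m(265)/(-46666) = (-35 - 150*265)/(-46666) = (-35 - 39750)*(-1/46666) = -39785*(-1/46666) = 39785/46666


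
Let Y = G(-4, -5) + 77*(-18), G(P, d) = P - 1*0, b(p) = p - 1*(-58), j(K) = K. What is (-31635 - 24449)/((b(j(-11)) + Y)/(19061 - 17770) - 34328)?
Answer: 72404444/44318791 ≈ 1.6337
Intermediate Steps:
b(p) = 58 + p (b(p) = p + 58 = 58 + p)
G(P, d) = P (G(P, d) = P + 0 = P)
Y = -1390 (Y = -4 + 77*(-18) = -4 - 1386 = -1390)
(-31635 - 24449)/((b(j(-11)) + Y)/(19061 - 17770) - 34328) = (-31635 - 24449)/(((58 - 11) - 1390)/(19061 - 17770) - 34328) = -56084/((47 - 1390)/1291 - 34328) = -56084/(-1343*1/1291 - 34328) = -56084/(-1343/1291 - 34328) = -56084/(-44318791/1291) = -56084*(-1291/44318791) = 72404444/44318791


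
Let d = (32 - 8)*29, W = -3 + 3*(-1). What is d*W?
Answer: -4176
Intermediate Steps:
W = -6 (W = -3 - 3 = -6)
d = 696 (d = 24*29 = 696)
d*W = 696*(-6) = -4176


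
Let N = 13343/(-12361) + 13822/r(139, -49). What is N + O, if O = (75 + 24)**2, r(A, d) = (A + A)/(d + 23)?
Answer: 14616919056/1718179 ≈ 8507.2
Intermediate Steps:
r(A, d) = 2*A/(23 + d) (r(A, d) = (2*A)/(23 + d) = 2*A/(23 + d))
N = -2222953323/1718179 (N = 13343/(-12361) + 13822/((2*139/(23 - 49))) = 13343*(-1/12361) + 13822/((2*139/(-26))) = -13343/12361 + 13822/((2*139*(-1/26))) = -13343/12361 + 13822/(-139/13) = -13343/12361 + 13822*(-13/139) = -13343/12361 - 179686/139 = -2222953323/1718179 ≈ -1293.8)
O = 9801 (O = 99**2 = 9801)
N + O = -2222953323/1718179 + 9801 = 14616919056/1718179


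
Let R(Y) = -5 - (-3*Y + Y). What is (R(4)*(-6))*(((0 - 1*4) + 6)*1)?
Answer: -36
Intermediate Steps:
R(Y) = -5 + 2*Y (R(Y) = -5 - (-2)*Y = -5 + 2*Y)
(R(4)*(-6))*(((0 - 1*4) + 6)*1) = ((-5 + 2*4)*(-6))*(((0 - 1*4) + 6)*1) = ((-5 + 8)*(-6))*(((0 - 4) + 6)*1) = (3*(-6))*((-4 + 6)*1) = -36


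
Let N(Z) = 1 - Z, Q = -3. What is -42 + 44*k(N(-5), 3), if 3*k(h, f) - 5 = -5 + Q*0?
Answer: -42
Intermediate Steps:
k(h, f) = 0 (k(h, f) = 5/3 + (-5 - 3*0)/3 = 5/3 + (-5 + 0)/3 = 5/3 + (⅓)*(-5) = 5/3 - 5/3 = 0)
-42 + 44*k(N(-5), 3) = -42 + 44*0 = -42 + 0 = -42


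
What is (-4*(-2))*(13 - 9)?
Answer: 32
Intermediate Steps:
(-4*(-2))*(13 - 9) = 8*4 = 32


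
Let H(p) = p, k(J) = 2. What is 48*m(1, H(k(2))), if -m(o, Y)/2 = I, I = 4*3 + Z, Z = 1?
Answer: -1248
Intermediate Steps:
I = 13 (I = 4*3 + 1 = 12 + 1 = 13)
m(o, Y) = -26 (m(o, Y) = -2*13 = -26)
48*m(1, H(k(2))) = 48*(-26) = -1248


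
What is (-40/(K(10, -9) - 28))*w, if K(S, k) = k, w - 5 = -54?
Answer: -1960/37 ≈ -52.973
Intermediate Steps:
w = -49 (w = 5 - 54 = -49)
(-40/(K(10, -9) - 28))*w = (-40/(-9 - 28))*(-49) = (-40/(-37))*(-49) = -1/37*(-40)*(-49) = (40/37)*(-49) = -1960/37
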